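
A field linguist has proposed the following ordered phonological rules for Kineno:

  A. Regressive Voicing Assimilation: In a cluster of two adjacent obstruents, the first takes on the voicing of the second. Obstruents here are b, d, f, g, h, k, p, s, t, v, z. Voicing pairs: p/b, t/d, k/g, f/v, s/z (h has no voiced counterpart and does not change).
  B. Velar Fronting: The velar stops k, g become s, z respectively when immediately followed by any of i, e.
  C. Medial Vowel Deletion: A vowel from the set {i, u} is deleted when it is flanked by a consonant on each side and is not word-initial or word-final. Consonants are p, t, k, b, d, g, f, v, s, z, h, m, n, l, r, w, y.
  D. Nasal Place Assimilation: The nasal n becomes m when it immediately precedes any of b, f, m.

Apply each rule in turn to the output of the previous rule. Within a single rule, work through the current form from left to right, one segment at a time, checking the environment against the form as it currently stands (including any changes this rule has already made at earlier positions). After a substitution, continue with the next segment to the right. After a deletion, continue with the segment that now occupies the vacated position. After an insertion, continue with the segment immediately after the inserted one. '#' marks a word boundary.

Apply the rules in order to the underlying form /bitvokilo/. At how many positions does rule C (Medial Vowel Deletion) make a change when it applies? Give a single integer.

A Regressive Voicing Assimilation: [bitvokilo] → [bidvokilo]
B Velar Fronting: [bidvokilo] → [bidvosilo]
C Medial Vowel Deletion: [bidvosilo] → [bdvoslo]
D Nasal Place Assimilation: no change — [bdvoslo]
Rule C changed 2 position(s).

2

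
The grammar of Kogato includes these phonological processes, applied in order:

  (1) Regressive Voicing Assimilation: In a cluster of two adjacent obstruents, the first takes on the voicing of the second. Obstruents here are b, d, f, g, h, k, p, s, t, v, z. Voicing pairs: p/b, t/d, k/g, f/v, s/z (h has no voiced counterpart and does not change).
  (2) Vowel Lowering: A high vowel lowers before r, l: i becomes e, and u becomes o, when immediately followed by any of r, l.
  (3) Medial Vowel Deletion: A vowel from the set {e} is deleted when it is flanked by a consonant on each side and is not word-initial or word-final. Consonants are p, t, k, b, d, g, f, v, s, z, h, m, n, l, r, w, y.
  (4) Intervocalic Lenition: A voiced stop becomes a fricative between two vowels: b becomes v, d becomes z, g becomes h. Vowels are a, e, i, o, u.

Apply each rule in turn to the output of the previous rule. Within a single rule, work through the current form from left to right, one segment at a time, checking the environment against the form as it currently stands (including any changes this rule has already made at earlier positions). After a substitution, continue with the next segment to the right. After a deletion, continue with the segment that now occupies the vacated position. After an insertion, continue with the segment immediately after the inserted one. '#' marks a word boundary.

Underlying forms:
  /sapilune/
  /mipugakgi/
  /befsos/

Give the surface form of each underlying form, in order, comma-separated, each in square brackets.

/sapilune/:
  (1) Regressive Voicing Assimilation: no change — [sapilune]
  (2) Vowel Lowering: [sapilune] → [sapelune]
  (3) Medial Vowel Deletion: [sapelune] → [saplune]
  (4) Intervocalic Lenition: no change — [saplune]
/mipugakgi/:
  (1) Regressive Voicing Assimilation: [mipugakgi] → [mipugaggi]
  (2) Vowel Lowering: no change — [mipugaggi]
  (3) Medial Vowel Deletion: no change — [mipugaggi]
  (4) Intervocalic Lenition: [mipugaggi] → [mipuhaggi]
/befsos/:
  (1) Regressive Voicing Assimilation: no change — [befsos]
  (2) Vowel Lowering: no change — [befsos]
  (3) Medial Vowel Deletion: [befsos] → [bfsos]
  (4) Intervocalic Lenition: no change — [bfsos]

[saplune], [mipuhaggi], [bfsos]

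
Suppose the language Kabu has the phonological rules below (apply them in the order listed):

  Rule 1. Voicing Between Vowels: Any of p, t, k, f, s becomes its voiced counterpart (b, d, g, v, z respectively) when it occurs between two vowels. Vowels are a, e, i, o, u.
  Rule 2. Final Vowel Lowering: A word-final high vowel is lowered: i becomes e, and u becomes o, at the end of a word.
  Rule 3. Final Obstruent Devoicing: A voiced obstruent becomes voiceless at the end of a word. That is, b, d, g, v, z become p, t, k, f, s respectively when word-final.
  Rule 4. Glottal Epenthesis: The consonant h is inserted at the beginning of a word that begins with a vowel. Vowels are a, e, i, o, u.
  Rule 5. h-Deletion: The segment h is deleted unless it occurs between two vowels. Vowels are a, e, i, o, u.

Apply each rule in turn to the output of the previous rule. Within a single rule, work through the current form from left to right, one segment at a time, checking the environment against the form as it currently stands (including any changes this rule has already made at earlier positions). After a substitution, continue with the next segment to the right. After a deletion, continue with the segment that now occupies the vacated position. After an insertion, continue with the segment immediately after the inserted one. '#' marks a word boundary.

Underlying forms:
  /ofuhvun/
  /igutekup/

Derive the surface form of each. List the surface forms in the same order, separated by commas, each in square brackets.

[ovuvun], [igudegup]

/ofuhvun/:
  Rule 1 Voicing Between Vowels: [ofuhvun] → [ovuhvun]
  Rule 2 Final Vowel Lowering: no change — [ovuhvun]
  Rule 3 Final Obstruent Devoicing: no change — [ovuhvun]
  Rule 4 Glottal Epenthesis: [ovuhvun] → [hovuhvun]
  Rule 5 h-Deletion: [hovuhvun] → [ovuvun]
/igutekup/:
  Rule 1 Voicing Between Vowels: [igutekup] → [igudegup]
  Rule 2 Final Vowel Lowering: no change — [igudegup]
  Rule 3 Final Obstruent Devoicing: no change — [igudegup]
  Rule 4 Glottal Epenthesis: [igudegup] → [higudegup]
  Rule 5 h-Deletion: [higudegup] → [igudegup]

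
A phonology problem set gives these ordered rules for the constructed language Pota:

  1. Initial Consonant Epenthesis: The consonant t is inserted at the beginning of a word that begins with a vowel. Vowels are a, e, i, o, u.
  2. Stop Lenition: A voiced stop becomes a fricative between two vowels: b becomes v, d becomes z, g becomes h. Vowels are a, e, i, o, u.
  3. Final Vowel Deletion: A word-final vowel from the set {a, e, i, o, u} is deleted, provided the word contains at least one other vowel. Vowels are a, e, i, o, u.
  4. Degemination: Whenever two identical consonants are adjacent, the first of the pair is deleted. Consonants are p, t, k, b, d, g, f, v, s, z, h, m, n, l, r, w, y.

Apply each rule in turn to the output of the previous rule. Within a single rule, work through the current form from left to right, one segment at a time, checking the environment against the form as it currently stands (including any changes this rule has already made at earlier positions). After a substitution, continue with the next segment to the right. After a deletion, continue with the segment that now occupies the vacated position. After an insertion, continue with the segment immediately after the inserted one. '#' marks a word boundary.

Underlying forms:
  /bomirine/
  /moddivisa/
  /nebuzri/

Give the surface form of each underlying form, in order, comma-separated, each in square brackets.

[bomirin], [modivis], [nevuzr]

/bomirine/:
  1 Initial Consonant Epenthesis: no change — [bomirine]
  2 Stop Lenition: no change — [bomirine]
  3 Final Vowel Deletion: [bomirine] → [bomirin]
  4 Degemination: no change — [bomirin]
/moddivisa/:
  1 Initial Consonant Epenthesis: no change — [moddivisa]
  2 Stop Lenition: no change — [moddivisa]
  3 Final Vowel Deletion: [moddivisa] → [moddivis]
  4 Degemination: [moddivis] → [modivis]
/nebuzri/:
  1 Initial Consonant Epenthesis: no change — [nebuzri]
  2 Stop Lenition: [nebuzri] → [nevuzri]
  3 Final Vowel Deletion: [nevuzri] → [nevuzr]
  4 Degemination: no change — [nevuzr]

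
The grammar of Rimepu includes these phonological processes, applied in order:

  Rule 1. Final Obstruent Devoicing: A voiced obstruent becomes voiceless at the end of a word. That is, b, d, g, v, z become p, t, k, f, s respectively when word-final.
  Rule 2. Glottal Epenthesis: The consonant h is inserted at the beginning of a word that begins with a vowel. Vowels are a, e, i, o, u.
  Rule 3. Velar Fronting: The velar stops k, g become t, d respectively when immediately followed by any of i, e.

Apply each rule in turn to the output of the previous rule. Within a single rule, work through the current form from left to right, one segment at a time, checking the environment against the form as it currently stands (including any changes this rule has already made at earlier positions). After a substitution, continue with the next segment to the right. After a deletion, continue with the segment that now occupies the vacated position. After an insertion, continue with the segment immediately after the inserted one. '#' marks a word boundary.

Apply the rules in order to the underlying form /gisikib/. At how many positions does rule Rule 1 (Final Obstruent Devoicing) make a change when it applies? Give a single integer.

Rule 1 Final Obstruent Devoicing: [gisikib] → [gisikip]
Rule 2 Glottal Epenthesis: no change — [gisikip]
Rule 3 Velar Fronting: [gisikip] → [disitip]
Rule Rule 1 changed 1 position(s).

1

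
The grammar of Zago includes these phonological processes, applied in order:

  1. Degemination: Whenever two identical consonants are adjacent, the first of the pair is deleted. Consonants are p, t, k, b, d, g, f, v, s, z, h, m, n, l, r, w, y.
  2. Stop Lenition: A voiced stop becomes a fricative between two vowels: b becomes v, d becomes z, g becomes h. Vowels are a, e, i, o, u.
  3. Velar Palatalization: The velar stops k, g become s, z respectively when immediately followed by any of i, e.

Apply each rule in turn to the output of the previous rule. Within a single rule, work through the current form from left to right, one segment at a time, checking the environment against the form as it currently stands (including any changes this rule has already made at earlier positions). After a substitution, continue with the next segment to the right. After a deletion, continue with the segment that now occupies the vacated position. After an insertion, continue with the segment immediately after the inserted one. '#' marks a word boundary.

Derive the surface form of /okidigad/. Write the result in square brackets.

[osizihad]

1 Degemination: no change — [okidigad]
2 Stop Lenition: [okidigad] → [okizihad]
3 Velar Palatalization: [okizihad] → [osizihad]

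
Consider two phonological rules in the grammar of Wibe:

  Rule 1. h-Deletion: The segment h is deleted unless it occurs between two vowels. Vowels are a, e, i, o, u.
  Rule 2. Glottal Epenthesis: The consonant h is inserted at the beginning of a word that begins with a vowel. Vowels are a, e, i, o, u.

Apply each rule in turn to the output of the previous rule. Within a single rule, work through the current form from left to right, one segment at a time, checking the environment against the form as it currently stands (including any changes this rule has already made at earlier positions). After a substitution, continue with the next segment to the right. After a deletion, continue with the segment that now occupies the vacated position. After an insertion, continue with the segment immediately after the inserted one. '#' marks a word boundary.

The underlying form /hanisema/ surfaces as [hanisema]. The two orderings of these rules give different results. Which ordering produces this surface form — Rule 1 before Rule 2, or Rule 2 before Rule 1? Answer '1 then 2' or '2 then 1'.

Order 1 then 2:
  1 h-Deletion: [hanisema] → [anisema]
  2 Glottal Epenthesis: [anisema] → [hanisema]
  result: [hanisema]
Order 2 then 1:
  2 Glottal Epenthesis: no change — [hanisema]
  1 h-Deletion: [hanisema] → [anisema]
  result: [anisema]

1 then 2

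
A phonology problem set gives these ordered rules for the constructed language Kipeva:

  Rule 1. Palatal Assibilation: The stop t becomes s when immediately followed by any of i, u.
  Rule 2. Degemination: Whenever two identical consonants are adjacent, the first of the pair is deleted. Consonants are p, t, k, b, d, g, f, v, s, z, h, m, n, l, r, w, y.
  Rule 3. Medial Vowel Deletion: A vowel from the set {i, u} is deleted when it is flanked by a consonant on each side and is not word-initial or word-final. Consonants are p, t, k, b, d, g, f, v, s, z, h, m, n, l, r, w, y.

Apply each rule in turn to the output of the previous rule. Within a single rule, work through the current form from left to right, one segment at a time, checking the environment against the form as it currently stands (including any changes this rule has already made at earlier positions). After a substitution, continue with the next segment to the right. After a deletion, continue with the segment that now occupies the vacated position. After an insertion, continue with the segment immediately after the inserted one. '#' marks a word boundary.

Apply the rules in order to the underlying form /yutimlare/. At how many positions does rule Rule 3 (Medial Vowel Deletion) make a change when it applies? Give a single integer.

2

Rule 1 Palatal Assibilation: [yutimlare] → [yusimlare]
Rule 2 Degemination: no change — [yusimlare]
Rule 3 Medial Vowel Deletion: [yusimlare] → [ysmlare]
Rule Rule 3 changed 2 position(s).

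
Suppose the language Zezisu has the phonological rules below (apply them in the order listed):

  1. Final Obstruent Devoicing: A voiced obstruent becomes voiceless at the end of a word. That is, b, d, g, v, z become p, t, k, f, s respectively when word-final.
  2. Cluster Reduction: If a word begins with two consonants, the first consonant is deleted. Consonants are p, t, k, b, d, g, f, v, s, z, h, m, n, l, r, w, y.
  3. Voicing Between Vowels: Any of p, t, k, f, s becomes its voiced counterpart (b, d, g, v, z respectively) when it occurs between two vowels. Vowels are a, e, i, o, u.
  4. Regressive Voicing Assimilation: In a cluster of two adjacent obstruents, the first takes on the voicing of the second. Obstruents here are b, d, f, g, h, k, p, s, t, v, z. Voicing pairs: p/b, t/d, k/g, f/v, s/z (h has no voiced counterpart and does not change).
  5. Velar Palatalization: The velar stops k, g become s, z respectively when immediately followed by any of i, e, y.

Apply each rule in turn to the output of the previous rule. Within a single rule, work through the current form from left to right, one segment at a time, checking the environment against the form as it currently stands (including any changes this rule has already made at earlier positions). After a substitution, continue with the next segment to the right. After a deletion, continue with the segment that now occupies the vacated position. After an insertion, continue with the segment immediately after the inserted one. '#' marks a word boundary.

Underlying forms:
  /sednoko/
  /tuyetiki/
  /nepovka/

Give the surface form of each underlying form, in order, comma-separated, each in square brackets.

/sednoko/:
  1 Final Obstruent Devoicing: no change — [sednoko]
  2 Cluster Reduction: no change — [sednoko]
  3 Voicing Between Vowels: [sednoko] → [sednogo]
  4 Regressive Voicing Assimilation: no change — [sednogo]
  5 Velar Palatalization: no change — [sednogo]
/tuyetiki/:
  1 Final Obstruent Devoicing: no change — [tuyetiki]
  2 Cluster Reduction: no change — [tuyetiki]
  3 Voicing Between Vowels: [tuyetiki] → [tuyedigi]
  4 Regressive Voicing Assimilation: no change — [tuyedigi]
  5 Velar Palatalization: [tuyedigi] → [tuyedizi]
/nepovka/:
  1 Final Obstruent Devoicing: no change — [nepovka]
  2 Cluster Reduction: no change — [nepovka]
  3 Voicing Between Vowels: [nepovka] → [nebovka]
  4 Regressive Voicing Assimilation: [nebovka] → [nebofka]
  5 Velar Palatalization: no change — [nebofka]

[sednogo], [tuyedizi], [nebofka]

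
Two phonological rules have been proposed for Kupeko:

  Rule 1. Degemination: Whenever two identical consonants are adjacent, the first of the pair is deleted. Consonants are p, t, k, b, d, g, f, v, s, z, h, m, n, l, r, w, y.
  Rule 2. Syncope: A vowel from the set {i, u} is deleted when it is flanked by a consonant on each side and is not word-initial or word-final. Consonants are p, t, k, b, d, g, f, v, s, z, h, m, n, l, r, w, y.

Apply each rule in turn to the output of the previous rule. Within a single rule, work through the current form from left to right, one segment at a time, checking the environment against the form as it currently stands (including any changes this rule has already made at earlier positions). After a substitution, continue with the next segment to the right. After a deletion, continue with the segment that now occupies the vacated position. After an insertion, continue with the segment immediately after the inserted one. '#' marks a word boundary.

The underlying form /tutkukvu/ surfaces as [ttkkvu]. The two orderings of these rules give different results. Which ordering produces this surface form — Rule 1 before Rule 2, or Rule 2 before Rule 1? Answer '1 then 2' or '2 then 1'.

Order 1 then 2:
  1 Degemination: no change — [tutkukvu]
  2 Syncope: [tutkukvu] → [ttkkvu]
  result: [ttkkvu]
Order 2 then 1:
  2 Syncope: [tutkukvu] → [ttkkvu]
  1 Degemination: [ttkkvu] → [tkvu]
  result: [tkvu]

1 then 2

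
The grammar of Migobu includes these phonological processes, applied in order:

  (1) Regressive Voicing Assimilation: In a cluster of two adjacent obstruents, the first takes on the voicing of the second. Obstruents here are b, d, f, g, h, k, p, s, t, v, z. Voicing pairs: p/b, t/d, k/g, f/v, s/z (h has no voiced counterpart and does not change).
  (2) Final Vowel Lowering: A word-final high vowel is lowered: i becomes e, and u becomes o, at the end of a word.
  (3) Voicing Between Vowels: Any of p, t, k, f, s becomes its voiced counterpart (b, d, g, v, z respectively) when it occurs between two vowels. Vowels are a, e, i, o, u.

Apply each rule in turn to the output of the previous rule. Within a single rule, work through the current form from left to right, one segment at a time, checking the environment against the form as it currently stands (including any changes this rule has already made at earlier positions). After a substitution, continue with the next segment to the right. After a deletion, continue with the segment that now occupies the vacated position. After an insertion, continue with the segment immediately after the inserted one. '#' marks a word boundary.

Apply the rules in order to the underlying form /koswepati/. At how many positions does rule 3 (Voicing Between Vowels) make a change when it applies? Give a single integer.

2

(1) Regressive Voicing Assimilation: no change — [koswepati]
(2) Final Vowel Lowering: [koswepati] → [koswepate]
(3) Voicing Between Vowels: [koswepate] → [koswebade]
Rule 3 changed 2 position(s).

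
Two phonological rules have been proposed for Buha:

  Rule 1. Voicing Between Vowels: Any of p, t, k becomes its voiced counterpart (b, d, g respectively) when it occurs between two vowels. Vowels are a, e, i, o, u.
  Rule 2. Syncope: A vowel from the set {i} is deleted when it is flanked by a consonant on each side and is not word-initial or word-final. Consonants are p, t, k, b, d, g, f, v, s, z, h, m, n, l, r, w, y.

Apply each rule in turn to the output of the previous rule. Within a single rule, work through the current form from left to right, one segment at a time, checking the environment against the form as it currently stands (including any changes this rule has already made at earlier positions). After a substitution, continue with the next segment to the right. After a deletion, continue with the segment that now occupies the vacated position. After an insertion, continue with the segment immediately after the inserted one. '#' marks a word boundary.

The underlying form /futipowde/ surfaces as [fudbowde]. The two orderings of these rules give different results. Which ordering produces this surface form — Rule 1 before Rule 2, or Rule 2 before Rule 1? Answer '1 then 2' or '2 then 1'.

Order 1 then 2:
  1 Voicing Between Vowels: [futipowde] → [fudibowde]
  2 Syncope: [fudibowde] → [fudbowde]
  result: [fudbowde]
Order 2 then 1:
  2 Syncope: [futipowde] → [futpowde]
  1 Voicing Between Vowels: no change — [futpowde]
  result: [futpowde]

1 then 2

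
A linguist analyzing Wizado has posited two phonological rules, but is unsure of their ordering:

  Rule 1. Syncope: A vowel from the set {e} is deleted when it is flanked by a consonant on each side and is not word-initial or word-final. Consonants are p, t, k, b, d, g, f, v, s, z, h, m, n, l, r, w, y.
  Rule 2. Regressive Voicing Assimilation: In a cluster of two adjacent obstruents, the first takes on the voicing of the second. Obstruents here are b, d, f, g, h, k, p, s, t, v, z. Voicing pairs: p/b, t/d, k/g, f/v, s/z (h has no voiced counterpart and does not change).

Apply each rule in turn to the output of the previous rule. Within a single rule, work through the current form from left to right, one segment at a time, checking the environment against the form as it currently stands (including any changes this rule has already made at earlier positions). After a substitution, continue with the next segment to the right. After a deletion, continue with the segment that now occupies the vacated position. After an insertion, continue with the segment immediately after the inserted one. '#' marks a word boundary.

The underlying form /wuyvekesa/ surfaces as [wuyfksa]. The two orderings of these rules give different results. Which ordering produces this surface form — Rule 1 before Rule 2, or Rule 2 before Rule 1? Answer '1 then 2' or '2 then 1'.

Order 1 then 2:
  1 Syncope: [wuyvekesa] → [wuyvksa]
  2 Regressive Voicing Assimilation: [wuyvksa] → [wuyfksa]
  result: [wuyfksa]
Order 2 then 1:
  2 Regressive Voicing Assimilation: no change — [wuyvekesa]
  1 Syncope: [wuyvekesa] → [wuyvksa]
  result: [wuyvksa]

1 then 2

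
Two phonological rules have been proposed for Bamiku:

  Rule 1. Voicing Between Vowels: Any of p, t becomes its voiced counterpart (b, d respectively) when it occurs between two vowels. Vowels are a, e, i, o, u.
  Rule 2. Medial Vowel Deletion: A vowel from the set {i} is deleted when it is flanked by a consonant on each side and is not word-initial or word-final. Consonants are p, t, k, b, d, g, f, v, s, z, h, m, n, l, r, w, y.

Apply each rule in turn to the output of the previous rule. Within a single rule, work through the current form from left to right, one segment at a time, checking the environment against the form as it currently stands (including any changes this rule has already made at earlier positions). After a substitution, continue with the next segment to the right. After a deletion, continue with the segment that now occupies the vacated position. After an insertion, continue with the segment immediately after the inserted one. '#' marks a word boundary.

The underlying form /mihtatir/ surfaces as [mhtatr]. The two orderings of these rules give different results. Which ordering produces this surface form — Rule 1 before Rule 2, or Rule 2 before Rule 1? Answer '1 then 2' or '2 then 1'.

Order 1 then 2:
  1 Voicing Between Vowels: [mihtatir] → [mihtadir]
  2 Medial Vowel Deletion: [mihtadir] → [mhtadr]
  result: [mhtadr]
Order 2 then 1:
  2 Medial Vowel Deletion: [mihtatir] → [mhtatr]
  1 Voicing Between Vowels: no change — [mhtatr]
  result: [mhtatr]

2 then 1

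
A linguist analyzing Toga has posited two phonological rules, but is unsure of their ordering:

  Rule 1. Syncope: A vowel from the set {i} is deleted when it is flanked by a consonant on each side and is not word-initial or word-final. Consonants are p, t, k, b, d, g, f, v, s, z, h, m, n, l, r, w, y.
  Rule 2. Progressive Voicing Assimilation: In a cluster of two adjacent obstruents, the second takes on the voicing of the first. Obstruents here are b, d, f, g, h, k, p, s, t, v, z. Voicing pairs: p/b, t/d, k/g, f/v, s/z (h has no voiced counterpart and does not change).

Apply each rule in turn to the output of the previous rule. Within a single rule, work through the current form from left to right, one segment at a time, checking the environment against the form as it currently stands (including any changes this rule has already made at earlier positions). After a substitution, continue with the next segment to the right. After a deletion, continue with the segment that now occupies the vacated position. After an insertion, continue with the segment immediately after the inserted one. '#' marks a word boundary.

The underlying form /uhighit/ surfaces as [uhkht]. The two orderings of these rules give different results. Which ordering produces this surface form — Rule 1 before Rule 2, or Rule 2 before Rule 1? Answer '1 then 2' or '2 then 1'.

1 then 2

Order 1 then 2:
  1 Syncope: [uhighit] → [uhght]
  2 Progressive Voicing Assimilation: [uhght] → [uhkht]
  result: [uhkht]
Order 2 then 1:
  2 Progressive Voicing Assimilation: no change — [uhighit]
  1 Syncope: [uhighit] → [uhght]
  result: [uhght]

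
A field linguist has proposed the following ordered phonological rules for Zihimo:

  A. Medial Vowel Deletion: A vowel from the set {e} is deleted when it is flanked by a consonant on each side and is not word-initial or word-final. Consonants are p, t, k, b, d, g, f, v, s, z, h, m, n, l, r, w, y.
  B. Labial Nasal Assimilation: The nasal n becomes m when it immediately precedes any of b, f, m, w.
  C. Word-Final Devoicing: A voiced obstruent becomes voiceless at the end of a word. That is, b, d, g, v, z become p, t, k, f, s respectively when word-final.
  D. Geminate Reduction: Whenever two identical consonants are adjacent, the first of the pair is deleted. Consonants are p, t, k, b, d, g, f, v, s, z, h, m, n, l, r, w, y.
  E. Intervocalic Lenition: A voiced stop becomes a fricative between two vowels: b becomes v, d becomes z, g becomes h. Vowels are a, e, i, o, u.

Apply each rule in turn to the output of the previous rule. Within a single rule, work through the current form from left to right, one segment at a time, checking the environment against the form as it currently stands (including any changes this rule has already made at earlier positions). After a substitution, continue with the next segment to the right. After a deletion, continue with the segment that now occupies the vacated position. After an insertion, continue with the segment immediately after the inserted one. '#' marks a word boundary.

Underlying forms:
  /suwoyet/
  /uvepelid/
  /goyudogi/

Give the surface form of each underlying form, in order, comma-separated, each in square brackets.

/suwoyet/:
  A Medial Vowel Deletion: [suwoyet] → [suwoyt]
  B Labial Nasal Assimilation: no change — [suwoyt]
  C Word-Final Devoicing: no change — [suwoyt]
  D Geminate Reduction: no change — [suwoyt]
  E Intervocalic Lenition: no change — [suwoyt]
/uvepelid/:
  A Medial Vowel Deletion: [uvepelid] → [uvplid]
  B Labial Nasal Assimilation: no change — [uvplid]
  C Word-Final Devoicing: [uvplid] → [uvplit]
  D Geminate Reduction: no change — [uvplit]
  E Intervocalic Lenition: no change — [uvplit]
/goyudogi/:
  A Medial Vowel Deletion: no change — [goyudogi]
  B Labial Nasal Assimilation: no change — [goyudogi]
  C Word-Final Devoicing: no change — [goyudogi]
  D Geminate Reduction: no change — [goyudogi]
  E Intervocalic Lenition: [goyudogi] → [goyuzohi]

[suwoyt], [uvplit], [goyuzohi]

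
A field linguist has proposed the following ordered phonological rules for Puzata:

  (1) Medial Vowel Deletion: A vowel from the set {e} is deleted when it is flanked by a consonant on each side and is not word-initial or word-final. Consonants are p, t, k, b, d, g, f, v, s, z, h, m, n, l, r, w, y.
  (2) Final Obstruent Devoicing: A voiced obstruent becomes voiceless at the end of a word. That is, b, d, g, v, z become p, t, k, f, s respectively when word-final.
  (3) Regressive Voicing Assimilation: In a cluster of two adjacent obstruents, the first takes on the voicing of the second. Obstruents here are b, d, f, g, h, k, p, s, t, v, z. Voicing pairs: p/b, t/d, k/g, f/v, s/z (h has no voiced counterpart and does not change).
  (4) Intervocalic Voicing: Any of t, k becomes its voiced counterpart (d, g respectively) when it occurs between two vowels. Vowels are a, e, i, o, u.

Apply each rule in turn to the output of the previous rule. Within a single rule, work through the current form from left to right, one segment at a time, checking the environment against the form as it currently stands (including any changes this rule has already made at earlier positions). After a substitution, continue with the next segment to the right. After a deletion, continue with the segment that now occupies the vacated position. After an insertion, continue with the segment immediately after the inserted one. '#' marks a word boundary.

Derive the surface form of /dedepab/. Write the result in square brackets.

[dtpap]

(1) Medial Vowel Deletion: [dedepab] → [ddpab]
(2) Final Obstruent Devoicing: [ddpab] → [ddpap]
(3) Regressive Voicing Assimilation: [ddpap] → [dtpap]
(4) Intervocalic Voicing: no change — [dtpap]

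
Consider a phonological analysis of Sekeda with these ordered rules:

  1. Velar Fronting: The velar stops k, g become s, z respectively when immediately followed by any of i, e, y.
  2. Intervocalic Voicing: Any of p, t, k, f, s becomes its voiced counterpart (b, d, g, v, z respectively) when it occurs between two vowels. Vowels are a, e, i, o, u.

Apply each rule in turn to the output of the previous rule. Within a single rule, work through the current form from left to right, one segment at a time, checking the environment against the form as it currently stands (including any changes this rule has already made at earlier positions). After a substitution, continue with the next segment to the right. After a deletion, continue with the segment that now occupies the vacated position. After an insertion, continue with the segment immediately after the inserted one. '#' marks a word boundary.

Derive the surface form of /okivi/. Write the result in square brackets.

[ozivi]

1 Velar Fronting: [okivi] → [osivi]
2 Intervocalic Voicing: [osivi] → [ozivi]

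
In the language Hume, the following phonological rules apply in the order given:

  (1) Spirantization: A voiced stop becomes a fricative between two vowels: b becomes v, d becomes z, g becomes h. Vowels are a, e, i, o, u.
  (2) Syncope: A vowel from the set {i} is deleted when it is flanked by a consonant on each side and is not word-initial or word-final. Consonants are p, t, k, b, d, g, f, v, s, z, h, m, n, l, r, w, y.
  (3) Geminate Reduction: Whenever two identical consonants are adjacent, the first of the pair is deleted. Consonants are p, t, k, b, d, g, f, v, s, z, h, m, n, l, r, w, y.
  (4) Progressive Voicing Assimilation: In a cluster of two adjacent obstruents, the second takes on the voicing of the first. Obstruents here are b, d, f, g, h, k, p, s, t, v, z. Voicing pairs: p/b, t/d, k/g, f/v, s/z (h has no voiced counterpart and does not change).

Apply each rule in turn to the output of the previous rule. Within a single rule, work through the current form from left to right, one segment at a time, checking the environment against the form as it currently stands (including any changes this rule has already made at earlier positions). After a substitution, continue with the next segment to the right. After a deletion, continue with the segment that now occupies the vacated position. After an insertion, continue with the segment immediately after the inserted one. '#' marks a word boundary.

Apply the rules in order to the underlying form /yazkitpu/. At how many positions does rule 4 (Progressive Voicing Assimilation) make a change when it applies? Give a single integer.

(1) Spirantization: no change — [yazkitpu]
(2) Syncope: [yazkitpu] → [yazktpu]
(3) Geminate Reduction: no change — [yazktpu]
(4) Progressive Voicing Assimilation: [yazktpu] → [yazgdbu]
Rule 4 changed 3 position(s).

3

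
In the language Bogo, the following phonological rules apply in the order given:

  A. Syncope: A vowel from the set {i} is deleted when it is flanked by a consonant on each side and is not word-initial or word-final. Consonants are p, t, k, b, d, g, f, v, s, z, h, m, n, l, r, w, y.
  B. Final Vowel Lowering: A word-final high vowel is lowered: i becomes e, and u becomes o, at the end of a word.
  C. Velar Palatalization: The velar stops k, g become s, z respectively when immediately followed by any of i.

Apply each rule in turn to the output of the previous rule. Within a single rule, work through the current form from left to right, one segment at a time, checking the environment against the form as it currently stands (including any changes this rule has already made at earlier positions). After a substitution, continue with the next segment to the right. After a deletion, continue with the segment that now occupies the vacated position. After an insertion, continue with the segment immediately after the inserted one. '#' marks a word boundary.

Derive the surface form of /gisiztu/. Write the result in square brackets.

[gszto]

A Syncope: [gisiztu] → [gsztu]
B Final Vowel Lowering: [gsztu] → [gszto]
C Velar Palatalization: no change — [gszto]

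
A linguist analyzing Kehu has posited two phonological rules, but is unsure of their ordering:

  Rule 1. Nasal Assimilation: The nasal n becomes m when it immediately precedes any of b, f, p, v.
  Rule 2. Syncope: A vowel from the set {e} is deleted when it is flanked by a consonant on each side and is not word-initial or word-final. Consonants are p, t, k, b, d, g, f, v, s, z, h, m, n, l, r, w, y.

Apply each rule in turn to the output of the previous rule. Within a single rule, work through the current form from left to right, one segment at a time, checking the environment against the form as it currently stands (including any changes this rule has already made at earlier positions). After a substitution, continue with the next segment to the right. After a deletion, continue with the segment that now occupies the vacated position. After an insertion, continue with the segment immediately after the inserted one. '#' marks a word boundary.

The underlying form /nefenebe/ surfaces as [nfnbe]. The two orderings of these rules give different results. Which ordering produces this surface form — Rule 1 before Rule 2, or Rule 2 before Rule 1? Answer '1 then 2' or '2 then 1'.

1 then 2

Order 1 then 2:
  1 Nasal Assimilation: no change — [nefenebe]
  2 Syncope: [nefenebe] → [nfnbe]
  result: [nfnbe]
Order 2 then 1:
  2 Syncope: [nefenebe] → [nfnbe]
  1 Nasal Assimilation: [nfnbe] → [mfmbe]
  result: [mfmbe]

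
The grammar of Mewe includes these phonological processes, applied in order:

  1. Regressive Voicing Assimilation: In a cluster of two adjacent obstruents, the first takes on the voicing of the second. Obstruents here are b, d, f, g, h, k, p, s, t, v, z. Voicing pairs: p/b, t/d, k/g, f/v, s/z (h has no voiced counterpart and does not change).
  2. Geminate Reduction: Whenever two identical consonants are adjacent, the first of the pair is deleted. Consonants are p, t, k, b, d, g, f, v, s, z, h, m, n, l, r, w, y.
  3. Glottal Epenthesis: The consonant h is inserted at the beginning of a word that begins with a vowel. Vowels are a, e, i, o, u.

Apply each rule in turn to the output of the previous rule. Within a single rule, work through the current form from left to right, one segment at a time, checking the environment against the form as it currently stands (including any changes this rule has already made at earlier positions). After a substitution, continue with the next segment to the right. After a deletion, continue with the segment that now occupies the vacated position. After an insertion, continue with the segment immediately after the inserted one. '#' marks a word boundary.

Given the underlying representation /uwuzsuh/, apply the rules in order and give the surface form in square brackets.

1 Regressive Voicing Assimilation: [uwuzsuh] → [uwussuh]
2 Geminate Reduction: [uwussuh] → [uwusuh]
3 Glottal Epenthesis: [uwusuh] → [huwusuh]

[huwusuh]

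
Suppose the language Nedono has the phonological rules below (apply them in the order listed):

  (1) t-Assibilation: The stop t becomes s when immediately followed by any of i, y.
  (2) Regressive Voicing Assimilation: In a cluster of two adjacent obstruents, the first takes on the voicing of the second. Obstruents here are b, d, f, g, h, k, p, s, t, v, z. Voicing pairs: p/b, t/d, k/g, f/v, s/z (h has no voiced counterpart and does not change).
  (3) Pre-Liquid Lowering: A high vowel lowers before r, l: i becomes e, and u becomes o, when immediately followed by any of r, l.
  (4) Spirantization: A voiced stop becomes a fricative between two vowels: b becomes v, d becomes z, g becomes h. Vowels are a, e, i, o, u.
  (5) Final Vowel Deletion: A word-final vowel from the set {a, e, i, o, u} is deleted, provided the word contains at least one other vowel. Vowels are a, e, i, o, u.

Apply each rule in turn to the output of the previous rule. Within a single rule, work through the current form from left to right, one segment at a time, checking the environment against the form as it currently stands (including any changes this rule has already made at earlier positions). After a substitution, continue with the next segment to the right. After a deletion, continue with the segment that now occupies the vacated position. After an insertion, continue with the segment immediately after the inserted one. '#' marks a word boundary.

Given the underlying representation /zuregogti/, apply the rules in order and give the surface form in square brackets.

(1) t-Assibilation: [zuregogti] → [zuregogsi]
(2) Regressive Voicing Assimilation: [zuregogsi] → [zuregoksi]
(3) Pre-Liquid Lowering: [zuregoksi] → [zoregoksi]
(4) Spirantization: [zoregoksi] → [zorehoksi]
(5) Final Vowel Deletion: [zorehoksi] → [zorehoks]

[zorehoks]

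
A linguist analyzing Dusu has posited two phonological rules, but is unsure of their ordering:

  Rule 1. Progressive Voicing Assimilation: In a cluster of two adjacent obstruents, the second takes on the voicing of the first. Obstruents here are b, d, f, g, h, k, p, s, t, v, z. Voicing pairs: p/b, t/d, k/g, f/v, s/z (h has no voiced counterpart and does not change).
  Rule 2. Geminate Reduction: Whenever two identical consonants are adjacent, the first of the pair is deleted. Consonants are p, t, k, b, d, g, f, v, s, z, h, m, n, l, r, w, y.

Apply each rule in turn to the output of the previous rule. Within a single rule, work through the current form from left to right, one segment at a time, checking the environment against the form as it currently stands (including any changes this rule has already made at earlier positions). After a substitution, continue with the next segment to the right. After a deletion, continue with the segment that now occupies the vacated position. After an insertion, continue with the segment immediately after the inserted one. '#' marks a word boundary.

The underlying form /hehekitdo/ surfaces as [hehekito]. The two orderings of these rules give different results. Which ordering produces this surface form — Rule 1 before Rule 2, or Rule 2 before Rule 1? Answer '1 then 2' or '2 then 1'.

Order 1 then 2:
  1 Progressive Voicing Assimilation: [hehekitdo] → [hehekitto]
  2 Geminate Reduction: [hehekitto] → [hehekito]
  result: [hehekito]
Order 2 then 1:
  2 Geminate Reduction: no change — [hehekitdo]
  1 Progressive Voicing Assimilation: [hehekitdo] → [hehekitto]
  result: [hehekitto]

1 then 2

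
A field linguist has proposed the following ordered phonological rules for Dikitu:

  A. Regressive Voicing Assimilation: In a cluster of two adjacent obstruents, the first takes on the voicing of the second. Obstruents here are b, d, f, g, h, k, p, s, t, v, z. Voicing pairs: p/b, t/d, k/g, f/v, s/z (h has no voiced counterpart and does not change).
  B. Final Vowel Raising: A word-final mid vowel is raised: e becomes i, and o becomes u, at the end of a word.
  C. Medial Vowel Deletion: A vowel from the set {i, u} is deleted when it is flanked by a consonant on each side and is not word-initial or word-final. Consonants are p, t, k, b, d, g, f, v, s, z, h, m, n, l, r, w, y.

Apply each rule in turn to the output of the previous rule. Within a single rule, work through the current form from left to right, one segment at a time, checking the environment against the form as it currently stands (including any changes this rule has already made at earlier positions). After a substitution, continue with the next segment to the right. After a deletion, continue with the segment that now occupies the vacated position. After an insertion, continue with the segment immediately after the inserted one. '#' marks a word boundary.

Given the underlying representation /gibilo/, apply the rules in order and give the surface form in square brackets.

A Regressive Voicing Assimilation: no change — [gibilo]
B Final Vowel Raising: [gibilo] → [gibilu]
C Medial Vowel Deletion: [gibilu] → [gblu]

[gblu]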